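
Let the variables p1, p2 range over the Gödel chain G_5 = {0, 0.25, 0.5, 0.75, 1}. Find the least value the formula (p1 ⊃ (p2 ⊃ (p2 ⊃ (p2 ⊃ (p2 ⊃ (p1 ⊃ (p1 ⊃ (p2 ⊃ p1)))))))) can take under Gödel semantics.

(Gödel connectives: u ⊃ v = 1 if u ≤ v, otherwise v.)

Every assignment gives 1. For instance at p1 = 0, p2 = 0:
  (p2 ⊃ p1): 0 ≤ 0, so result = 1
  (p1 ⊃ (p2 ⊃ p1)): 0 ≤ 1, so result = 1
  (p1 ⊃ (p1 ⊃ (p2 ⊃ p1))): 0 ≤ 1, so result = 1
  (p2 ⊃ (p1 ⊃ (p1 ⊃ (p2 ⊃ p1)))): 0 ≤ 1, so result = 1
  (p2 ⊃ (p2 ⊃ (p1 ⊃ (p1 ⊃ (p2 ⊃ p1))))): 0 ≤ 1, so result = 1
  (p2 ⊃ (p2 ⊃ (p2 ⊃ (p1 ⊃ (p1 ⊃ (p2 ⊃ p1)))))): 0 ≤ 1, so result = 1
  (p2 ⊃ (p2 ⊃ (p2 ⊃ (p2 ⊃ (p1 ⊃ (p1 ⊃ (p2 ⊃ p1))))))): 0 ≤ 1, so result = 1
  (p1 ⊃ (p2 ⊃ (p2 ⊃ (p2 ⊃ (p2 ⊃ (p1 ⊃ (p1 ⊃ (p2 ⊃ p1)))))))): 0 ≤ 1, so result = 1
All 25 assignments give value 1 — the formula is a G_5-tautology.

1.00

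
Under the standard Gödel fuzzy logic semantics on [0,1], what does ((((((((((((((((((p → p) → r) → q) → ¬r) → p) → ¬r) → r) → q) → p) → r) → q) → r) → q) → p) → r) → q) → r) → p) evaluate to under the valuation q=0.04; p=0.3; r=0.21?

(p → p): 0.3 ≤ 0.3, so result = 1
((p → p) → r): 1 > 0.21, so result = 0.21
(((p → p) → r) → q): 0.21 > 0.04, so result = 0.04
¬r: Gödel ¬ of 0.21 = 0 (operand ≠ 0)
((((p → p) → r) → q) → ¬r): 0.04 > 0, so result = 0
(((((p → p) → r) → q) → ¬r) → p): 0 ≤ 0.3, so result = 1
¬r: Gödel ¬ of 0.21 = 0 (operand ≠ 0)
((((((p → p) → r) → q) → ¬r) → p) → ¬r): 1 > 0, so result = 0
(((((((p → p) → r) → q) → ¬r) → p) → ¬r) → r): 0 ≤ 0.21, so result = 1
((((((((p → p) → r) → q) → ¬r) → p) → ¬r) → r) → q): 1 > 0.04, so result = 0.04
(((((((((p → p) → r) → q) → ¬r) → p) → ¬r) → r) → q) → p): 0.04 ≤ 0.3, so result = 1
((((((((((p → p) → r) → q) → ¬r) → p) → ¬r) → r) → q) → p) → r): 1 > 0.21, so result = 0.21
(((((((((((p → p) → r) → q) → ¬r) → p) → ¬r) → r) → q) → p) → r) → q): 0.21 > 0.04, so result = 0.04
((((((((((((p → p) → r) → q) → ¬r) → p) → ¬r) → r) → q) → p) → r) → q) → r): 0.04 ≤ 0.21, so result = 1
(((((((((((((p → p) → r) → q) → ¬r) → p) → ¬r) → r) → q) → p) → r) → q) → r) → q): 1 > 0.04, so result = 0.04
((((((((((((((p → p) → r) → q) → ¬r) → p) → ¬r) → r) → q) → p) → r) → q) → r) → q) → p): 0.04 ≤ 0.3, so result = 1
(((((((((((((((p → p) → r) → q) → ¬r) → p) → ¬r) → r) → q) → p) → r) → q) → r) → q) → p) → r): 1 > 0.21, so result = 0.21
((((((((((((((((p → p) → r) → q) → ¬r) → p) → ¬r) → r) → q) → p) → r) → q) → r) → q) → p) → r) → q): 0.21 > 0.04, so result = 0.04
(((((((((((((((((p → p) → r) → q) → ¬r) → p) → ¬r) → r) → q) → p) → r) → q) → r) → q) → p) → r) → q) → r): 0.04 ≤ 0.21, so result = 1
((((((((((((((((((p → p) → r) → q) → ¬r) → p) → ¬r) → r) → q) → p) → r) → q) → r) → q) → p) → r) → q) → r) → p): 1 > 0.3, so result = 0.3

0.30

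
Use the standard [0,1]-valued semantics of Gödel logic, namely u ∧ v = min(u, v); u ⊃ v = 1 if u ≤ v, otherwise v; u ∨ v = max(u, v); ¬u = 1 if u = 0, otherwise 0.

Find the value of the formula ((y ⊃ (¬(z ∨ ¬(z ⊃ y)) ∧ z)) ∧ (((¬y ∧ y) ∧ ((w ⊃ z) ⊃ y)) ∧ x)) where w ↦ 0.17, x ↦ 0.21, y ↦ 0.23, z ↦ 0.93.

0.00

(z ⊃ y): 0.93 > 0.23, so result = 0.23
¬(z ⊃ y): Gödel ¬ of 0.23 = 0 (operand ≠ 0)
(z ∨ ¬(z ⊃ y)) = max(0.93, 0) = 0.93
¬(z ∨ ¬(z ⊃ y)): Gödel ¬ of 0.93 = 0 (operand ≠ 0)
(¬(z ∨ ¬(z ⊃ y)) ∧ z) = min(0, 0.93) = 0
(y ⊃ (¬(z ∨ ¬(z ⊃ y)) ∧ z)): 0.23 > 0, so result = 0
¬y: Gödel ¬ of 0.23 = 0 (operand ≠ 0)
(¬y ∧ y) = min(0, 0.23) = 0
(w ⊃ z): 0.17 ≤ 0.93, so result = 1
((w ⊃ z) ⊃ y): 1 > 0.23, so result = 0.23
((¬y ∧ y) ∧ ((w ⊃ z) ⊃ y)) = min(0, 0.23) = 0
(((¬y ∧ y) ∧ ((w ⊃ z) ⊃ y)) ∧ x) = min(0, 0.21) = 0
((y ⊃ (¬(z ∨ ¬(z ⊃ y)) ∧ z)) ∧ (((¬y ∧ y) ∧ ((w ⊃ z) ⊃ y)) ∧ x)) = min(0, 0) = 0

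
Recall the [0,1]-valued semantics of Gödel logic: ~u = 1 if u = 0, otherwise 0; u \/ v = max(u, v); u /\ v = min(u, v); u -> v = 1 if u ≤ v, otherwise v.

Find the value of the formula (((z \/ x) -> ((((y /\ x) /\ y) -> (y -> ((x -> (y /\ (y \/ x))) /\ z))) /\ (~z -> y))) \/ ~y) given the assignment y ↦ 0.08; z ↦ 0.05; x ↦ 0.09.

0.05

(z \/ x) = max(0.05, 0.09) = 0.09
(y /\ x) = min(0.08, 0.09) = 0.08
((y /\ x) /\ y) = min(0.08, 0.08) = 0.08
(y \/ x) = max(0.08, 0.09) = 0.09
(y /\ (y \/ x)) = min(0.08, 0.09) = 0.08
(x -> (y /\ (y \/ x))): 0.09 > 0.08, so result = 0.08
((x -> (y /\ (y \/ x))) /\ z) = min(0.08, 0.05) = 0.05
(y -> ((x -> (y /\ (y \/ x))) /\ z)): 0.08 > 0.05, so result = 0.05
(((y /\ x) /\ y) -> (y -> ((x -> (y /\ (y \/ x))) /\ z))): 0.08 > 0.05, so result = 0.05
~z: Gödel ¬ of 0.05 = 0 (operand ≠ 0)
(~z -> y): 0 ≤ 0.08, so result = 1
((((y /\ x) /\ y) -> (y -> ((x -> (y /\ (y \/ x))) /\ z))) /\ (~z -> y)) = min(0.05, 1) = 0.05
((z \/ x) -> ((((y /\ x) /\ y) -> (y -> ((x -> (y /\ (y \/ x))) /\ z))) /\ (~z -> y))): 0.09 > 0.05, so result = 0.05
~y: Gödel ¬ of 0.08 = 0 (operand ≠ 0)
(((z \/ x) -> ((((y /\ x) /\ y) -> (y -> ((x -> (y /\ (y \/ x))) /\ z))) /\ (~z -> y))) \/ ~y) = max(0.05, 0) = 0.05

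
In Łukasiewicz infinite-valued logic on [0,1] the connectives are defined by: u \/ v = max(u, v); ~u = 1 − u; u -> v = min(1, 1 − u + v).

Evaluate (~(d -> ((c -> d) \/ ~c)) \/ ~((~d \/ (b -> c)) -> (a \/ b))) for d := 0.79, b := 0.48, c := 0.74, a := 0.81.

0.19

(c -> d): min(1, 1 − 0.74 + 0.79) = 1
~c: Łukasiewicz ¬ gives 1 − 0.74 = 0.26
((c -> d) \/ ~c) = max(1, 0.26) = 1
(d -> ((c -> d) \/ ~c)): min(1, 1 − 0.79 + 1) = 1
~(d -> ((c -> d) \/ ~c)): Łukasiewicz ¬ gives 1 − 1 = 0
~d: Łukasiewicz ¬ gives 1 − 0.79 = 0.21
(b -> c): min(1, 1 − 0.48 + 0.74) = 1
(~d \/ (b -> c)) = max(0.21, 1) = 1
(a \/ b) = max(0.81, 0.48) = 0.81
((~d \/ (b -> c)) -> (a \/ b)): min(1, 1 − 1 + 0.81) = 0.81
~((~d \/ (b -> c)) -> (a \/ b)): Łukasiewicz ¬ gives 1 − 0.81 = 0.19
(~(d -> ((c -> d) \/ ~c)) \/ ~((~d \/ (b -> c)) -> (a \/ b))) = max(0, 0.19) = 0.19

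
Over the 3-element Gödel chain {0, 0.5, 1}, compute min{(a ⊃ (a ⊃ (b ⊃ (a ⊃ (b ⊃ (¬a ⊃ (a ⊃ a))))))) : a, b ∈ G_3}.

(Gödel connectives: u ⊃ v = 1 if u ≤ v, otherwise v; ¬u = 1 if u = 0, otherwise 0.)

Every assignment gives 1. For instance at a = 0, b = 0:
  ¬a: Gödel ¬ of 0 = 1 (operand is 0)
  (a ⊃ a): 0 ≤ 0, so result = 1
  (¬a ⊃ (a ⊃ a)): 1 ≤ 1, so result = 1
  (b ⊃ (¬a ⊃ (a ⊃ a))): 0 ≤ 1, so result = 1
  (a ⊃ (b ⊃ (¬a ⊃ (a ⊃ a)))): 0 ≤ 1, so result = 1
  (b ⊃ (a ⊃ (b ⊃ (¬a ⊃ (a ⊃ a))))): 0 ≤ 1, so result = 1
  (a ⊃ (b ⊃ (a ⊃ (b ⊃ (¬a ⊃ (a ⊃ a)))))): 0 ≤ 1, so result = 1
  (a ⊃ (a ⊃ (b ⊃ (a ⊃ (b ⊃ (¬a ⊃ (a ⊃ a))))))): 0 ≤ 1, so result = 1
All 9 assignments give value 1 — the formula is a G_3-tautology.

1.00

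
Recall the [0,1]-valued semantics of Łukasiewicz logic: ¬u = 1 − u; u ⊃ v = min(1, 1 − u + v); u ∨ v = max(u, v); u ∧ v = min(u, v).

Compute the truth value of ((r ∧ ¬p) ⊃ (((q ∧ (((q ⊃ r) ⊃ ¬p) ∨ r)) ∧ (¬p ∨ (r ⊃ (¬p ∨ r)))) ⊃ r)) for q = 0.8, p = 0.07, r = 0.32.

¬p: Łukasiewicz ¬ gives 1 − 0.07 = 0.93
(r ∧ ¬p) = min(0.32, 0.93) = 0.32
(q ⊃ r): min(1, 1 − 0.8 + 0.32) = 0.52
¬p: Łukasiewicz ¬ gives 1 − 0.07 = 0.93
((q ⊃ r) ⊃ ¬p): min(1, 1 − 0.52 + 0.93) = 1
(((q ⊃ r) ⊃ ¬p) ∨ r) = max(1, 0.32) = 1
(q ∧ (((q ⊃ r) ⊃ ¬p) ∨ r)) = min(0.8, 1) = 0.8
¬p: Łukasiewicz ¬ gives 1 − 0.07 = 0.93
¬p: Łukasiewicz ¬ gives 1 − 0.07 = 0.93
(¬p ∨ r) = max(0.93, 0.32) = 0.93
(r ⊃ (¬p ∨ r)): min(1, 1 − 0.32 + 0.93) = 1
(¬p ∨ (r ⊃ (¬p ∨ r))) = max(0.93, 1) = 1
((q ∧ (((q ⊃ r) ⊃ ¬p) ∨ r)) ∧ (¬p ∨ (r ⊃ (¬p ∨ r)))) = min(0.8, 1) = 0.8
(((q ∧ (((q ⊃ r) ⊃ ¬p) ∨ r)) ∧ (¬p ∨ (r ⊃ (¬p ∨ r)))) ⊃ r): min(1, 1 − 0.8 + 0.32) = 0.52
((r ∧ ¬p) ⊃ (((q ∧ (((q ⊃ r) ⊃ ¬p) ∨ r)) ∧ (¬p ∨ (r ⊃ (¬p ∨ r)))) ⊃ r)): min(1, 1 − 0.32 + 0.52) = 1

1.00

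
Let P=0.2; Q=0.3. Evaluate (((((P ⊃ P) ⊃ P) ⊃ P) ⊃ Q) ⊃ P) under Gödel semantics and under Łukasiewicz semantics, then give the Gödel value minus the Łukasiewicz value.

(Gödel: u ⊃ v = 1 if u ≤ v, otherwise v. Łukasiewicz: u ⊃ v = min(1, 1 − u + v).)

Gödel evaluation:
  (P ⊃ P): 0.2 ≤ 0.2, so result = 1
  ((P ⊃ P) ⊃ P): 1 > 0.2, so result = 0.2
  (((P ⊃ P) ⊃ P) ⊃ P): 0.2 ≤ 0.2, so result = 1
  ((((P ⊃ P) ⊃ P) ⊃ P) ⊃ Q): 1 > 0.3, so result = 0.3
  (((((P ⊃ P) ⊃ P) ⊃ P) ⊃ Q) ⊃ P): 0.3 > 0.2, so result = 0.2
  Gödel value = 0.2
Łukasiewicz evaluation:
  (P ⊃ P): min(1, 1 − 0.2 + 0.2) = 1
  ((P ⊃ P) ⊃ P): min(1, 1 − 1 + 0.2) = 0.2
  (((P ⊃ P) ⊃ P) ⊃ P): min(1, 1 − 0.2 + 0.2) = 1
  ((((P ⊃ P) ⊃ P) ⊃ P) ⊃ Q): min(1, 1 − 1 + 0.3) = 0.3
  (((((P ⊃ P) ⊃ P) ⊃ P) ⊃ Q) ⊃ P): min(1, 1 − 0.3 + 0.2) = 0.9
  Łukasiewicz value = 0.9
Difference: 0.2 − 0.9 = -0.70

-0.70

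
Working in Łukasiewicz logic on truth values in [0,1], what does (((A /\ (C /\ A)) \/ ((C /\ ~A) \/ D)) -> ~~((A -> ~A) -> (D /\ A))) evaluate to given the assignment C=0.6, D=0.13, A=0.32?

0.53

(C /\ A) = min(0.6, 0.32) = 0.32
(A /\ (C /\ A)) = min(0.32, 0.32) = 0.32
~A: Łukasiewicz ¬ gives 1 − 0.32 = 0.68
(C /\ ~A) = min(0.6, 0.68) = 0.6
((C /\ ~A) \/ D) = max(0.6, 0.13) = 0.6
((A /\ (C /\ A)) \/ ((C /\ ~A) \/ D)) = max(0.32, 0.6) = 0.6
~A: Łukasiewicz ¬ gives 1 − 0.32 = 0.68
(A -> ~A): min(1, 1 − 0.32 + 0.68) = 1
(D /\ A) = min(0.13, 0.32) = 0.13
((A -> ~A) -> (D /\ A)): min(1, 1 − 1 + 0.13) = 0.13
~((A -> ~A) -> (D /\ A)): Łukasiewicz ¬ gives 1 − 0.13 = 0.87
~~((A -> ~A) -> (D /\ A)): Łukasiewicz ¬ gives 1 − 0.87 = 0.13
(((A /\ (C /\ A)) \/ ((C /\ ~A) \/ D)) -> ~~((A -> ~A) -> (D /\ A))): min(1, 1 − 0.6 + 0.13) = 0.53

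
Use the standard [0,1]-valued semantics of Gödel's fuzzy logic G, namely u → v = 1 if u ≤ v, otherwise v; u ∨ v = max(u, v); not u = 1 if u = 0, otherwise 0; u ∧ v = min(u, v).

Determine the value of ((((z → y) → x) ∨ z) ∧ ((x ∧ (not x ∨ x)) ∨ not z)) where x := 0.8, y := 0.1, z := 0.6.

0.80

(z → y): 0.6 > 0.1, so result = 0.1
((z → y) → x): 0.1 ≤ 0.8, so result = 1
(((z → y) → x) ∨ z) = max(1, 0.6) = 1
not x: Gödel ¬ of 0.8 = 0 (operand ≠ 0)
(not x ∨ x) = max(0, 0.8) = 0.8
(x ∧ (not x ∨ x)) = min(0.8, 0.8) = 0.8
not z: Gödel ¬ of 0.6 = 0 (operand ≠ 0)
((x ∧ (not x ∨ x)) ∨ not z) = max(0.8, 0) = 0.8
((((z → y) → x) ∨ z) ∧ ((x ∧ (not x ∨ x)) ∨ not z)) = min(1, 0.8) = 0.8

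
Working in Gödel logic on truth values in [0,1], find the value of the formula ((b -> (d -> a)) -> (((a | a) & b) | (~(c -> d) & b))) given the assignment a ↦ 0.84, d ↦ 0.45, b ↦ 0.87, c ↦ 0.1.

0.84

(d -> a): 0.45 ≤ 0.84, so result = 1
(b -> (d -> a)): 0.87 ≤ 1, so result = 1
(a | a) = max(0.84, 0.84) = 0.84
((a | a) & b) = min(0.84, 0.87) = 0.84
(c -> d): 0.1 ≤ 0.45, so result = 1
~(c -> d): Gödel ¬ of 1 = 0 (operand ≠ 0)
(~(c -> d) & b) = min(0, 0.87) = 0
(((a | a) & b) | (~(c -> d) & b)) = max(0.84, 0) = 0.84
((b -> (d -> a)) -> (((a | a) & b) | (~(c -> d) & b))): 1 > 0.84, so result = 0.84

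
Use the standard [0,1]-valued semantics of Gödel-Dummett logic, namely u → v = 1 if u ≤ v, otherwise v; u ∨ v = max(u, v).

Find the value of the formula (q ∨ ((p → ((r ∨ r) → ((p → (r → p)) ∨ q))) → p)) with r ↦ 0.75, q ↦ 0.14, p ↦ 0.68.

(r ∨ r) = max(0.75, 0.75) = 0.75
(r → p): 0.75 > 0.68, so result = 0.68
(p → (r → p)): 0.68 ≤ 0.68, so result = 1
((p → (r → p)) ∨ q) = max(1, 0.14) = 1
((r ∨ r) → ((p → (r → p)) ∨ q)): 0.75 ≤ 1, so result = 1
(p → ((r ∨ r) → ((p → (r → p)) ∨ q))): 0.68 ≤ 1, so result = 1
((p → ((r ∨ r) → ((p → (r → p)) ∨ q))) → p): 1 > 0.68, so result = 0.68
(q ∨ ((p → ((r ∨ r) → ((p → (r → p)) ∨ q))) → p)) = max(0.14, 0.68) = 0.68

0.68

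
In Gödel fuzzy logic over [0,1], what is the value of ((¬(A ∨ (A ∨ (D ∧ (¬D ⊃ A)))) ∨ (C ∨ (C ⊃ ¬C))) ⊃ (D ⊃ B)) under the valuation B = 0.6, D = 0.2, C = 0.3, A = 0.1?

1.00

¬D: Gödel ¬ of 0.2 = 0 (operand ≠ 0)
(¬D ⊃ A): 0 ≤ 0.1, so result = 1
(D ∧ (¬D ⊃ A)) = min(0.2, 1) = 0.2
(A ∨ (D ∧ (¬D ⊃ A))) = max(0.1, 0.2) = 0.2
(A ∨ (A ∨ (D ∧ (¬D ⊃ A)))) = max(0.1, 0.2) = 0.2
¬(A ∨ (A ∨ (D ∧ (¬D ⊃ A)))): Gödel ¬ of 0.2 = 0 (operand ≠ 0)
¬C: Gödel ¬ of 0.3 = 0 (operand ≠ 0)
(C ⊃ ¬C): 0.3 > 0, so result = 0
(C ∨ (C ⊃ ¬C)) = max(0.3, 0) = 0.3
(¬(A ∨ (A ∨ (D ∧ (¬D ⊃ A)))) ∨ (C ∨ (C ⊃ ¬C))) = max(0, 0.3) = 0.3
(D ⊃ B): 0.2 ≤ 0.6, so result = 1
((¬(A ∨ (A ∨ (D ∧ (¬D ⊃ A)))) ∨ (C ∨ (C ⊃ ¬C))) ⊃ (D ⊃ B)): 0.3 ≤ 1, so result = 1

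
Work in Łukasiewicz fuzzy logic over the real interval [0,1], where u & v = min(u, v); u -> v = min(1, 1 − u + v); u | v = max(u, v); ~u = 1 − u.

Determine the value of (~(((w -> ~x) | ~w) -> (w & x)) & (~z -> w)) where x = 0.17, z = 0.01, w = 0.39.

0.40

~x: Łukasiewicz ¬ gives 1 − 0.17 = 0.83
(w -> ~x): min(1, 1 − 0.39 + 0.83) = 1
~w: Łukasiewicz ¬ gives 1 − 0.39 = 0.61
((w -> ~x) | ~w) = max(1, 0.61) = 1
(w & x) = min(0.39, 0.17) = 0.17
(((w -> ~x) | ~w) -> (w & x)): min(1, 1 − 1 + 0.17) = 0.17
~(((w -> ~x) | ~w) -> (w & x)): Łukasiewicz ¬ gives 1 − 0.17 = 0.83
~z: Łukasiewicz ¬ gives 1 − 0.01 = 0.99
(~z -> w): min(1, 1 − 0.99 + 0.39) = 0.4
(~(((w -> ~x) | ~w) -> (w & x)) & (~z -> w)) = min(0.83, 0.4) = 0.4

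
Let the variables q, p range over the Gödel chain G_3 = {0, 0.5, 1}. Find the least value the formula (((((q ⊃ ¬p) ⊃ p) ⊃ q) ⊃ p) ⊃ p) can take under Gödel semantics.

The minimum is attained at q = 0, p = 0.5:
  ¬p: Gödel ¬ of 0.5 = 0 (operand ≠ 0)
  (q ⊃ ¬p): 0 ≤ 0, so result = 1
  ((q ⊃ ¬p) ⊃ p): 1 > 0.5, so result = 0.5
  (((q ⊃ ¬p) ⊃ p) ⊃ q): 0.5 > 0, so result = 0
  ((((q ⊃ ¬p) ⊃ p) ⊃ q) ⊃ p): 0 ≤ 0.5, so result = 1
  (((((q ⊃ ¬p) ⊃ p) ⊃ q) ⊃ p) ⊃ p): 1 > 0.5, so result = 0.5
Checking all 9 assignments confirms none give a value below 0.50.

0.50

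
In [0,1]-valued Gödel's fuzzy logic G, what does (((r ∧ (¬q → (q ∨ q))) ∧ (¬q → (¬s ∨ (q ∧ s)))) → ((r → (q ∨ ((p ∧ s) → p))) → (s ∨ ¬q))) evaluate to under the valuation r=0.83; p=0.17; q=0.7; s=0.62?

¬q: Gödel ¬ of 0.7 = 0 (operand ≠ 0)
(q ∨ q) = max(0.7, 0.7) = 0.7
(¬q → (q ∨ q)): 0 ≤ 0.7, so result = 1
(r ∧ (¬q → (q ∨ q))) = min(0.83, 1) = 0.83
¬q: Gödel ¬ of 0.7 = 0 (operand ≠ 0)
¬s: Gödel ¬ of 0.62 = 0 (operand ≠ 0)
(q ∧ s) = min(0.7, 0.62) = 0.62
(¬s ∨ (q ∧ s)) = max(0, 0.62) = 0.62
(¬q → (¬s ∨ (q ∧ s))): 0 ≤ 0.62, so result = 1
((r ∧ (¬q → (q ∨ q))) ∧ (¬q → (¬s ∨ (q ∧ s)))) = min(0.83, 1) = 0.83
(p ∧ s) = min(0.17, 0.62) = 0.17
((p ∧ s) → p): 0.17 ≤ 0.17, so result = 1
(q ∨ ((p ∧ s) → p)) = max(0.7, 1) = 1
(r → (q ∨ ((p ∧ s) → p))): 0.83 ≤ 1, so result = 1
¬q: Gödel ¬ of 0.7 = 0 (operand ≠ 0)
(s ∨ ¬q) = max(0.62, 0) = 0.62
((r → (q ∨ ((p ∧ s) → p))) → (s ∨ ¬q)): 1 > 0.62, so result = 0.62
(((r ∧ (¬q → (q ∨ q))) ∧ (¬q → (¬s ∨ (q ∧ s)))) → ((r → (q ∨ ((p ∧ s) → p))) → (s ∨ ¬q))): 0.83 > 0.62, so result = 0.62

0.62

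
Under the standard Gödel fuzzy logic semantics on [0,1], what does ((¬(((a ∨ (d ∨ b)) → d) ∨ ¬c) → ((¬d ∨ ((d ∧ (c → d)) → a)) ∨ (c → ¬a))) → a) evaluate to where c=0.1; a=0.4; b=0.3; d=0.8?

0.40

(d ∨ b) = max(0.8, 0.3) = 0.8
(a ∨ (d ∨ b)) = max(0.4, 0.8) = 0.8
((a ∨ (d ∨ b)) → d): 0.8 ≤ 0.8, so result = 1
¬c: Gödel ¬ of 0.1 = 0 (operand ≠ 0)
(((a ∨ (d ∨ b)) → d) ∨ ¬c) = max(1, 0) = 1
¬(((a ∨ (d ∨ b)) → d) ∨ ¬c): Gödel ¬ of 1 = 0 (operand ≠ 0)
¬d: Gödel ¬ of 0.8 = 0 (operand ≠ 0)
(c → d): 0.1 ≤ 0.8, so result = 1
(d ∧ (c → d)) = min(0.8, 1) = 0.8
((d ∧ (c → d)) → a): 0.8 > 0.4, so result = 0.4
(¬d ∨ ((d ∧ (c → d)) → a)) = max(0, 0.4) = 0.4
¬a: Gödel ¬ of 0.4 = 0 (operand ≠ 0)
(c → ¬a): 0.1 > 0, so result = 0
((¬d ∨ ((d ∧ (c → d)) → a)) ∨ (c → ¬a)) = max(0.4, 0) = 0.4
(¬(((a ∨ (d ∨ b)) → d) ∨ ¬c) → ((¬d ∨ ((d ∧ (c → d)) → a)) ∨ (c → ¬a))): 0 ≤ 0.4, so result = 1
((¬(((a ∨ (d ∨ b)) → d) ∨ ¬c) → ((¬d ∨ ((d ∧ (c → d)) → a)) ∨ (c → ¬a))) → a): 1 > 0.4, so result = 0.4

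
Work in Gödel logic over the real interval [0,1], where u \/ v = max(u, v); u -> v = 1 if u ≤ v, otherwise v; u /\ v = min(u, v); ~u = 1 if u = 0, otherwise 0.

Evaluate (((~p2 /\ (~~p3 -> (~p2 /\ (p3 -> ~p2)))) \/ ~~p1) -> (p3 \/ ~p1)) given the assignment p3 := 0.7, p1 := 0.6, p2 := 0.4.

~p2: Gödel ¬ of 0.4 = 0 (operand ≠ 0)
~p3: Gödel ¬ of 0.7 = 0 (operand ≠ 0)
~~p3: Gödel ¬ of 0 = 1 (operand is 0)
~p2: Gödel ¬ of 0.4 = 0 (operand ≠ 0)
~p2: Gödel ¬ of 0.4 = 0 (operand ≠ 0)
(p3 -> ~p2): 0.7 > 0, so result = 0
(~p2 /\ (p3 -> ~p2)) = min(0, 0) = 0
(~~p3 -> (~p2 /\ (p3 -> ~p2))): 1 > 0, so result = 0
(~p2 /\ (~~p3 -> (~p2 /\ (p3 -> ~p2)))) = min(0, 0) = 0
~p1: Gödel ¬ of 0.6 = 0 (operand ≠ 0)
~~p1: Gödel ¬ of 0 = 1 (operand is 0)
((~p2 /\ (~~p3 -> (~p2 /\ (p3 -> ~p2)))) \/ ~~p1) = max(0, 1) = 1
~p1: Gödel ¬ of 0.6 = 0 (operand ≠ 0)
(p3 \/ ~p1) = max(0.7, 0) = 0.7
(((~p2 /\ (~~p3 -> (~p2 /\ (p3 -> ~p2)))) \/ ~~p1) -> (p3 \/ ~p1)): 1 > 0.7, so result = 0.7

0.70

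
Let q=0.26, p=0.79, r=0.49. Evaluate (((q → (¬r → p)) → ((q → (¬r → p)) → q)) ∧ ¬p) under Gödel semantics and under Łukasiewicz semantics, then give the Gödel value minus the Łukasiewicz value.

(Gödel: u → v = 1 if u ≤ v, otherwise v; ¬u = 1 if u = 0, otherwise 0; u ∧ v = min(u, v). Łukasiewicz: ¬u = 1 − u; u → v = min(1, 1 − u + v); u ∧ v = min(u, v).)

-0.21

Gödel evaluation:
  ¬r: Gödel ¬ of 0.49 = 0 (operand ≠ 0)
  (¬r → p): 0 ≤ 0.79, so result = 1
  (q → (¬r → p)): 0.26 ≤ 1, so result = 1
  ¬r: Gödel ¬ of 0.49 = 0 (operand ≠ 0)
  (¬r → p): 0 ≤ 0.79, so result = 1
  (q → (¬r → p)): 0.26 ≤ 1, so result = 1
  ((q → (¬r → p)) → q): 1 > 0.26, so result = 0.26
  ((q → (¬r → p)) → ((q → (¬r → p)) → q)): 1 > 0.26, so result = 0.26
  ¬p: Gödel ¬ of 0.79 = 0 (operand ≠ 0)
  (((q → (¬r → p)) → ((q → (¬r → p)) → q)) ∧ ¬p) = min(0.26, 0) = 0
  Gödel value = 0
Łukasiewicz evaluation:
  ¬r: Łukasiewicz ¬ gives 1 − 0.49 = 0.51
  (¬r → p): min(1, 1 − 0.51 + 0.79) = 1
  (q → (¬r → p)): min(1, 1 − 0.26 + 1) = 1
  ¬r: Łukasiewicz ¬ gives 1 − 0.49 = 0.51
  (¬r → p): min(1, 1 − 0.51 + 0.79) = 1
  (q → (¬r → p)): min(1, 1 − 0.26 + 1) = 1
  ((q → (¬r → p)) → q): min(1, 1 − 1 + 0.26) = 0.26
  ((q → (¬r → p)) → ((q → (¬r → p)) → q)): min(1, 1 − 1 + 0.26) = 0.26
  ¬p: Łukasiewicz ¬ gives 1 − 0.79 = 0.21
  (((q → (¬r → p)) → ((q → (¬r → p)) → q)) ∧ ¬p) = min(0.26, 0.21) = 0.21
  Łukasiewicz value = 0.21
Difference: 0 − 0.21 = -0.21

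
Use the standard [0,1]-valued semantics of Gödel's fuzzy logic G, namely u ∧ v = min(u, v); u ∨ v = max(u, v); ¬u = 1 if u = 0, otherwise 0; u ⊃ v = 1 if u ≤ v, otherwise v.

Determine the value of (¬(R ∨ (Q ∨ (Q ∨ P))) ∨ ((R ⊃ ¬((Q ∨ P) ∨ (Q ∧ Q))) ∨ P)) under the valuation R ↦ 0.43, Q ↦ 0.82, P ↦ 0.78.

(Q ∨ P) = max(0.82, 0.78) = 0.82
(Q ∨ (Q ∨ P)) = max(0.82, 0.82) = 0.82
(R ∨ (Q ∨ (Q ∨ P))) = max(0.43, 0.82) = 0.82
¬(R ∨ (Q ∨ (Q ∨ P))): Gödel ¬ of 0.82 = 0 (operand ≠ 0)
(Q ∨ P) = max(0.82, 0.78) = 0.82
(Q ∧ Q) = min(0.82, 0.82) = 0.82
((Q ∨ P) ∨ (Q ∧ Q)) = max(0.82, 0.82) = 0.82
¬((Q ∨ P) ∨ (Q ∧ Q)): Gödel ¬ of 0.82 = 0 (operand ≠ 0)
(R ⊃ ¬((Q ∨ P) ∨ (Q ∧ Q))): 0.43 > 0, so result = 0
((R ⊃ ¬((Q ∨ P) ∨ (Q ∧ Q))) ∨ P) = max(0, 0.78) = 0.78
(¬(R ∨ (Q ∨ (Q ∨ P))) ∨ ((R ⊃ ¬((Q ∨ P) ∨ (Q ∧ Q))) ∨ P)) = max(0, 0.78) = 0.78

0.78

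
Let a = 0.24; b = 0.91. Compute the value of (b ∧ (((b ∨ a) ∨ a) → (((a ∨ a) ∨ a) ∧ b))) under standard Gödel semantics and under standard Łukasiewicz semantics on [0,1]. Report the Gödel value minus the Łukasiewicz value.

Gödel evaluation:
  (b ∨ a) = max(0.91, 0.24) = 0.91
  ((b ∨ a) ∨ a) = max(0.91, 0.24) = 0.91
  (a ∨ a) = max(0.24, 0.24) = 0.24
  ((a ∨ a) ∨ a) = max(0.24, 0.24) = 0.24
  (((a ∨ a) ∨ a) ∧ b) = min(0.24, 0.91) = 0.24
  (((b ∨ a) ∨ a) → (((a ∨ a) ∨ a) ∧ b)): 0.91 > 0.24, so result = 0.24
  (b ∧ (((b ∨ a) ∨ a) → (((a ∨ a) ∨ a) ∧ b))) = min(0.91, 0.24) = 0.24
  Gödel value = 0.24
Łukasiewicz evaluation:
  (b ∨ a) = max(0.91, 0.24) = 0.91
  ((b ∨ a) ∨ a) = max(0.91, 0.24) = 0.91
  (a ∨ a) = max(0.24, 0.24) = 0.24
  ((a ∨ a) ∨ a) = max(0.24, 0.24) = 0.24
  (((a ∨ a) ∨ a) ∧ b) = min(0.24, 0.91) = 0.24
  (((b ∨ a) ∨ a) → (((a ∨ a) ∨ a) ∧ b)): min(1, 1 − 0.91 + 0.24) = 0.33
  (b ∧ (((b ∨ a) ∨ a) → (((a ∨ a) ∨ a) ∧ b))) = min(0.91, 0.33) = 0.33
  Łukasiewicz value = 0.33
Difference: 0.24 − 0.33 = -0.09

-0.09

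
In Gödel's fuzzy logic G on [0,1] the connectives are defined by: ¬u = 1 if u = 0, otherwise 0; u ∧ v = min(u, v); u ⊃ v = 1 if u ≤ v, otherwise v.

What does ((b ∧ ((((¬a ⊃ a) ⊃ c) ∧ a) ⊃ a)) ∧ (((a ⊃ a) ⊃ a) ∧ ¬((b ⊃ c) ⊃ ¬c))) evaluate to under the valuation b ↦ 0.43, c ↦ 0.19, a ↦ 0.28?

0.28

¬a: Gödel ¬ of 0.28 = 0 (operand ≠ 0)
(¬a ⊃ a): 0 ≤ 0.28, so result = 1
((¬a ⊃ a) ⊃ c): 1 > 0.19, so result = 0.19
(((¬a ⊃ a) ⊃ c) ∧ a) = min(0.19, 0.28) = 0.19
((((¬a ⊃ a) ⊃ c) ∧ a) ⊃ a): 0.19 ≤ 0.28, so result = 1
(b ∧ ((((¬a ⊃ a) ⊃ c) ∧ a) ⊃ a)) = min(0.43, 1) = 0.43
(a ⊃ a): 0.28 ≤ 0.28, so result = 1
((a ⊃ a) ⊃ a): 1 > 0.28, so result = 0.28
(b ⊃ c): 0.43 > 0.19, so result = 0.19
¬c: Gödel ¬ of 0.19 = 0 (operand ≠ 0)
((b ⊃ c) ⊃ ¬c): 0.19 > 0, so result = 0
¬((b ⊃ c) ⊃ ¬c): Gödel ¬ of 0 = 1 (operand is 0)
(((a ⊃ a) ⊃ a) ∧ ¬((b ⊃ c) ⊃ ¬c)) = min(0.28, 1) = 0.28
((b ∧ ((((¬a ⊃ a) ⊃ c) ∧ a) ⊃ a)) ∧ (((a ⊃ a) ⊃ a) ∧ ¬((b ⊃ c) ⊃ ¬c))) = min(0.43, 0.28) = 0.28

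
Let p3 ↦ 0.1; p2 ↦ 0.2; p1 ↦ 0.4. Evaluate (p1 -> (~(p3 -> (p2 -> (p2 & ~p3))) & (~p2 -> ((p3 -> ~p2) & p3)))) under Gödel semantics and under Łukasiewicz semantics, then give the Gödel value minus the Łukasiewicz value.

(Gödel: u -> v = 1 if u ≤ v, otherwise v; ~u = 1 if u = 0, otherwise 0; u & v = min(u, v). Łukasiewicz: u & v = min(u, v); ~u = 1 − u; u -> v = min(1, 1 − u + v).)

Gödel evaluation:
  ~p3: Gödel ¬ of 0.1 = 0 (operand ≠ 0)
  (p2 & ~p3) = min(0.2, 0) = 0
  (p2 -> (p2 & ~p3)): 0.2 > 0, so result = 0
  (p3 -> (p2 -> (p2 & ~p3))): 0.1 > 0, so result = 0
  ~(p3 -> (p2 -> (p2 & ~p3))): Gödel ¬ of 0 = 1 (operand is 0)
  ~p2: Gödel ¬ of 0.2 = 0 (operand ≠ 0)
  ~p2: Gödel ¬ of 0.2 = 0 (operand ≠ 0)
  (p3 -> ~p2): 0.1 > 0, so result = 0
  ((p3 -> ~p2) & p3) = min(0, 0.1) = 0
  (~p2 -> ((p3 -> ~p2) & p3)): 0 ≤ 0, so result = 1
  (~(p3 -> (p2 -> (p2 & ~p3))) & (~p2 -> ((p3 -> ~p2) & p3))) = min(1, 1) = 1
  (p1 -> (~(p3 -> (p2 -> (p2 & ~p3))) & (~p2 -> ((p3 -> ~p2) & p3)))): 0.4 ≤ 1, so result = 1
  Gödel value = 1
Łukasiewicz evaluation:
  ~p3: Łukasiewicz ¬ gives 1 − 0.1 = 0.9
  (p2 & ~p3) = min(0.2, 0.9) = 0.2
  (p2 -> (p2 & ~p3)): min(1, 1 − 0.2 + 0.2) = 1
  (p3 -> (p2 -> (p2 & ~p3))): min(1, 1 − 0.1 + 1) = 1
  ~(p3 -> (p2 -> (p2 & ~p3))): Łukasiewicz ¬ gives 1 − 1 = 0
  ~p2: Łukasiewicz ¬ gives 1 − 0.2 = 0.8
  ~p2: Łukasiewicz ¬ gives 1 − 0.2 = 0.8
  (p3 -> ~p2): min(1, 1 − 0.1 + 0.8) = 1
  ((p3 -> ~p2) & p3) = min(1, 0.1) = 0.1
  (~p2 -> ((p3 -> ~p2) & p3)): min(1, 1 − 0.8 + 0.1) = 0.3
  (~(p3 -> (p2 -> (p2 & ~p3))) & (~p2 -> ((p3 -> ~p2) & p3))) = min(0, 0.3) = 0
  (p1 -> (~(p3 -> (p2 -> (p2 & ~p3))) & (~p2 -> ((p3 -> ~p2) & p3)))): min(1, 1 − 0.4 + 0) = 0.6
  Łukasiewicz value = 0.6
Difference: 1 − 0.6 = 0.40

0.40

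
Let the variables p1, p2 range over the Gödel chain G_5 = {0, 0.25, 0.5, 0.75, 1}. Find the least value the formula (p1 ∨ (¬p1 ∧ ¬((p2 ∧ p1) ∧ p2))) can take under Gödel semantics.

The minimum is attained at p1 = 0.25, p2 = 0:
  ¬p1: Gödel ¬ of 0.25 = 0 (operand ≠ 0)
  (p2 ∧ p1) = min(0, 0.25) = 0
  ((p2 ∧ p1) ∧ p2) = min(0, 0) = 0
  ¬((p2 ∧ p1) ∧ p2): Gödel ¬ of 0 = 1 (operand is 0)
  (¬p1 ∧ ¬((p2 ∧ p1) ∧ p2)) = min(0, 1) = 0
  (p1 ∨ (¬p1 ∧ ¬((p2 ∧ p1) ∧ p2))) = max(0.25, 0) = 0.25
Checking all 25 assignments confirms none give a value below 0.25.

0.25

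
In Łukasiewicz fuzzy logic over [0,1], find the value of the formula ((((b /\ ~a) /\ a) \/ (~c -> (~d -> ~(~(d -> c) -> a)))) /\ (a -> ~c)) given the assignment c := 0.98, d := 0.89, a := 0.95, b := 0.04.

0.07

~a: Łukasiewicz ¬ gives 1 − 0.95 = 0.05
(b /\ ~a) = min(0.04, 0.05) = 0.04
((b /\ ~a) /\ a) = min(0.04, 0.95) = 0.04
~c: Łukasiewicz ¬ gives 1 − 0.98 = 0.02
~d: Łukasiewicz ¬ gives 1 − 0.89 = 0.11
(d -> c): min(1, 1 − 0.89 + 0.98) = 1
~(d -> c): Łukasiewicz ¬ gives 1 − 1 = 0
(~(d -> c) -> a): min(1, 1 − 0 + 0.95) = 1
~(~(d -> c) -> a): Łukasiewicz ¬ gives 1 − 1 = 0
(~d -> ~(~(d -> c) -> a)): min(1, 1 − 0.11 + 0) = 0.89
(~c -> (~d -> ~(~(d -> c) -> a))): min(1, 1 − 0.02 + 0.89) = 1
(((b /\ ~a) /\ a) \/ (~c -> (~d -> ~(~(d -> c) -> a)))) = max(0.04, 1) = 1
~c: Łukasiewicz ¬ gives 1 − 0.98 = 0.02
(a -> ~c): min(1, 1 − 0.95 + 0.02) = 0.07
((((b /\ ~a) /\ a) \/ (~c -> (~d -> ~(~(d -> c) -> a)))) /\ (a -> ~c)) = min(1, 0.07) = 0.07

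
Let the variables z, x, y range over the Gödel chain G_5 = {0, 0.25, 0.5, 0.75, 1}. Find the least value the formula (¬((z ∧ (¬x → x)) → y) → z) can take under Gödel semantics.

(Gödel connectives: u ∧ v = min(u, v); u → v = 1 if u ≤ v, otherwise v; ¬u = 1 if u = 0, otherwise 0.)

The minimum is attained at z = 0.25, x = 0.25, y = 0:
  ¬x: Gödel ¬ of 0.25 = 0 (operand ≠ 0)
  (¬x → x): 0 ≤ 0.25, so result = 1
  (z ∧ (¬x → x)) = min(0.25, 1) = 0.25
  ((z ∧ (¬x → x)) → y): 0.25 > 0, so result = 0
  ¬((z ∧ (¬x → x)) → y): Gödel ¬ of 0 = 1 (operand is 0)
  (¬((z ∧ (¬x → x)) → y) → z): 1 > 0.25, so result = 0.25
Checking all 125 assignments confirms none give a value below 0.25.

0.25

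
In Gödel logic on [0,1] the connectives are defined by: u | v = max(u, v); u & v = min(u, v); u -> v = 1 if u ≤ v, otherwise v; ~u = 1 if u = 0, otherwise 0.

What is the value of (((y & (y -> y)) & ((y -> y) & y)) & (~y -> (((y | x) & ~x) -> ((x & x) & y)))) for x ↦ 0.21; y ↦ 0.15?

0.15

(y -> y): 0.15 ≤ 0.15, so result = 1
(y & (y -> y)) = min(0.15, 1) = 0.15
(y -> y): 0.15 ≤ 0.15, so result = 1
((y -> y) & y) = min(1, 0.15) = 0.15
((y & (y -> y)) & ((y -> y) & y)) = min(0.15, 0.15) = 0.15
~y: Gödel ¬ of 0.15 = 0 (operand ≠ 0)
(y | x) = max(0.15, 0.21) = 0.21
~x: Gödel ¬ of 0.21 = 0 (operand ≠ 0)
((y | x) & ~x) = min(0.21, 0) = 0
(x & x) = min(0.21, 0.21) = 0.21
((x & x) & y) = min(0.21, 0.15) = 0.15
(((y | x) & ~x) -> ((x & x) & y)): 0 ≤ 0.15, so result = 1
(~y -> (((y | x) & ~x) -> ((x & x) & y))): 0 ≤ 1, so result = 1
(((y & (y -> y)) & ((y -> y) & y)) & (~y -> (((y | x) & ~x) -> ((x & x) & y)))) = min(0.15, 1) = 0.15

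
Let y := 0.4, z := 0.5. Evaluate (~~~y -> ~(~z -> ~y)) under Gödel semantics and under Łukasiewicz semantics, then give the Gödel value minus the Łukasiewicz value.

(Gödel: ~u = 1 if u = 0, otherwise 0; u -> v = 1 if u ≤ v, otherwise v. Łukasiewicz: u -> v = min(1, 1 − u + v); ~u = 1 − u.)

Gödel evaluation:
  ~y: Gödel ¬ of 0.4 = 0 (operand ≠ 0)
  ~~y: Gödel ¬ of 0 = 1 (operand is 0)
  ~~~y: Gödel ¬ of 1 = 0 (operand ≠ 0)
  ~z: Gödel ¬ of 0.5 = 0 (operand ≠ 0)
  ~y: Gödel ¬ of 0.4 = 0 (operand ≠ 0)
  (~z -> ~y): 0 ≤ 0, so result = 1
  ~(~z -> ~y): Gödel ¬ of 1 = 0 (operand ≠ 0)
  (~~~y -> ~(~z -> ~y)): 0 ≤ 0, so result = 1
  Gödel value = 1
Łukasiewicz evaluation:
  ~y: Łukasiewicz ¬ gives 1 − 0.4 = 0.6
  ~~y: Łukasiewicz ¬ gives 1 − 0.6 = 0.4
  ~~~y: Łukasiewicz ¬ gives 1 − 0.4 = 0.6
  ~z: Łukasiewicz ¬ gives 1 − 0.5 = 0.5
  ~y: Łukasiewicz ¬ gives 1 − 0.4 = 0.6
  (~z -> ~y): min(1, 1 − 0.5 + 0.6) = 1
  ~(~z -> ~y): Łukasiewicz ¬ gives 1 − 1 = 0
  (~~~y -> ~(~z -> ~y)): min(1, 1 − 0.6 + 0) = 0.4
  Łukasiewicz value = 0.4
Difference: 1 − 0.4 = 0.60

0.60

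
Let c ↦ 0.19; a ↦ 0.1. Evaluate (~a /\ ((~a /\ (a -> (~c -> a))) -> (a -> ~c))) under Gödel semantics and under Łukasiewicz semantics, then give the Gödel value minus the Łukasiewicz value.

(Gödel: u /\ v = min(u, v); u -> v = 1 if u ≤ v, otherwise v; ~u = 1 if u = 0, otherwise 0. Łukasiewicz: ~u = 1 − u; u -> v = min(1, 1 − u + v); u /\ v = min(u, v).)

Gödel evaluation:
  ~a: Gödel ¬ of 0.1 = 0 (operand ≠ 0)
  ~a: Gödel ¬ of 0.1 = 0 (operand ≠ 0)
  ~c: Gödel ¬ of 0.19 = 0 (operand ≠ 0)
  (~c -> a): 0 ≤ 0.1, so result = 1
  (a -> (~c -> a)): 0.1 ≤ 1, so result = 1
  (~a /\ (a -> (~c -> a))) = min(0, 1) = 0
  ~c: Gödel ¬ of 0.19 = 0 (operand ≠ 0)
  (a -> ~c): 0.1 > 0, so result = 0
  ((~a /\ (a -> (~c -> a))) -> (a -> ~c)): 0 ≤ 0, so result = 1
  (~a /\ ((~a /\ (a -> (~c -> a))) -> (a -> ~c))) = min(0, 1) = 0
  Gödel value = 0
Łukasiewicz evaluation:
  ~a: Łukasiewicz ¬ gives 1 − 0.1 = 0.9
  ~a: Łukasiewicz ¬ gives 1 − 0.1 = 0.9
  ~c: Łukasiewicz ¬ gives 1 − 0.19 = 0.81
  (~c -> a): min(1, 1 − 0.81 + 0.1) = 0.29
  (a -> (~c -> a)): min(1, 1 − 0.1 + 0.29) = 1
  (~a /\ (a -> (~c -> a))) = min(0.9, 1) = 0.9
  ~c: Łukasiewicz ¬ gives 1 − 0.19 = 0.81
  (a -> ~c): min(1, 1 − 0.1 + 0.81) = 1
  ((~a /\ (a -> (~c -> a))) -> (a -> ~c)): min(1, 1 − 0.9 + 1) = 1
  (~a /\ ((~a /\ (a -> (~c -> a))) -> (a -> ~c))) = min(0.9, 1) = 0.9
  Łukasiewicz value = 0.9
Difference: 0 − 0.9 = -0.90

-0.90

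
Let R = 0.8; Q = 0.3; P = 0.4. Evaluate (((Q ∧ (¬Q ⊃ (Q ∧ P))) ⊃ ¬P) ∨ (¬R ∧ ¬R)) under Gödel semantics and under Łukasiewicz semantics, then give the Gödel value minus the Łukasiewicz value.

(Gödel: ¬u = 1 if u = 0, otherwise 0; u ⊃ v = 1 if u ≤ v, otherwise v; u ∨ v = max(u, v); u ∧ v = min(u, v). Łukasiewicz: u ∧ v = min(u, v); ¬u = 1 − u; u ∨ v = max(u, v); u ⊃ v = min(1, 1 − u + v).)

Gödel evaluation:
  ¬Q: Gödel ¬ of 0.3 = 0 (operand ≠ 0)
  (Q ∧ P) = min(0.3, 0.4) = 0.3
  (¬Q ⊃ (Q ∧ P)): 0 ≤ 0.3, so result = 1
  (Q ∧ (¬Q ⊃ (Q ∧ P))) = min(0.3, 1) = 0.3
  ¬P: Gödel ¬ of 0.4 = 0 (operand ≠ 0)
  ((Q ∧ (¬Q ⊃ (Q ∧ P))) ⊃ ¬P): 0.3 > 0, so result = 0
  ¬R: Gödel ¬ of 0.8 = 0 (operand ≠ 0)
  ¬R: Gödel ¬ of 0.8 = 0 (operand ≠ 0)
  (¬R ∧ ¬R) = min(0, 0) = 0
  (((Q ∧ (¬Q ⊃ (Q ∧ P))) ⊃ ¬P) ∨ (¬R ∧ ¬R)) = max(0, 0) = 0
  Gödel value = 0
Łukasiewicz evaluation:
  ¬Q: Łukasiewicz ¬ gives 1 − 0.3 = 0.7
  (Q ∧ P) = min(0.3, 0.4) = 0.3
  (¬Q ⊃ (Q ∧ P)): min(1, 1 − 0.7 + 0.3) = 0.6
  (Q ∧ (¬Q ⊃ (Q ∧ P))) = min(0.3, 0.6) = 0.3
  ¬P: Łukasiewicz ¬ gives 1 − 0.4 = 0.6
  ((Q ∧ (¬Q ⊃ (Q ∧ P))) ⊃ ¬P): min(1, 1 − 0.3 + 0.6) = 1
  ¬R: Łukasiewicz ¬ gives 1 − 0.8 = 0.2
  ¬R: Łukasiewicz ¬ gives 1 − 0.8 = 0.2
  (¬R ∧ ¬R) = min(0.2, 0.2) = 0.2
  (((Q ∧ (¬Q ⊃ (Q ∧ P))) ⊃ ¬P) ∨ (¬R ∧ ¬R)) = max(1, 0.2) = 1
  Łukasiewicz value = 1
Difference: 0 − 1 = -1.00

-1.00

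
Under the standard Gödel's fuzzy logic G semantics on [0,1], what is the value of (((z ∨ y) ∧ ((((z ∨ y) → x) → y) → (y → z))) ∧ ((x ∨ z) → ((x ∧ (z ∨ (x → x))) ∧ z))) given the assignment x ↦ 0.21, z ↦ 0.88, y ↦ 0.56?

(z ∨ y) = max(0.88, 0.56) = 0.88
(z ∨ y) = max(0.88, 0.56) = 0.88
((z ∨ y) → x): 0.88 > 0.21, so result = 0.21
(((z ∨ y) → x) → y): 0.21 ≤ 0.56, so result = 1
(y → z): 0.56 ≤ 0.88, so result = 1
((((z ∨ y) → x) → y) → (y → z)): 1 ≤ 1, so result = 1
((z ∨ y) ∧ ((((z ∨ y) → x) → y) → (y → z))) = min(0.88, 1) = 0.88
(x ∨ z) = max(0.21, 0.88) = 0.88
(x → x): 0.21 ≤ 0.21, so result = 1
(z ∨ (x → x)) = max(0.88, 1) = 1
(x ∧ (z ∨ (x → x))) = min(0.21, 1) = 0.21
((x ∧ (z ∨ (x → x))) ∧ z) = min(0.21, 0.88) = 0.21
((x ∨ z) → ((x ∧ (z ∨ (x → x))) ∧ z)): 0.88 > 0.21, so result = 0.21
(((z ∨ y) ∧ ((((z ∨ y) → x) → y) → (y → z))) ∧ ((x ∨ z) → ((x ∧ (z ∨ (x → x))) ∧ z))) = min(0.88, 0.21) = 0.21

0.21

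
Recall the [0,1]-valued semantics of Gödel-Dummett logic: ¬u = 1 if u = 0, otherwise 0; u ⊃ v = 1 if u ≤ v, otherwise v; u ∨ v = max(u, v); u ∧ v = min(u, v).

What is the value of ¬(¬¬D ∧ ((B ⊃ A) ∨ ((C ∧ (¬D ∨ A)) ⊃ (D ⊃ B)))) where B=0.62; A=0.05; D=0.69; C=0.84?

¬D: Gödel ¬ of 0.69 = 0 (operand ≠ 0)
¬¬D: Gödel ¬ of 0 = 1 (operand is 0)
(B ⊃ A): 0.62 > 0.05, so result = 0.05
¬D: Gödel ¬ of 0.69 = 0 (operand ≠ 0)
(¬D ∨ A) = max(0, 0.05) = 0.05
(C ∧ (¬D ∨ A)) = min(0.84, 0.05) = 0.05
(D ⊃ B): 0.69 > 0.62, so result = 0.62
((C ∧ (¬D ∨ A)) ⊃ (D ⊃ B)): 0.05 ≤ 0.62, so result = 1
((B ⊃ A) ∨ ((C ∧ (¬D ∨ A)) ⊃ (D ⊃ B))) = max(0.05, 1) = 1
(¬¬D ∧ ((B ⊃ A) ∨ ((C ∧ (¬D ∨ A)) ⊃ (D ⊃ B)))) = min(1, 1) = 1
¬(¬¬D ∧ ((B ⊃ A) ∨ ((C ∧ (¬D ∨ A)) ⊃ (D ⊃ B)))): Gödel ¬ of 1 = 0 (operand ≠ 0)

0.00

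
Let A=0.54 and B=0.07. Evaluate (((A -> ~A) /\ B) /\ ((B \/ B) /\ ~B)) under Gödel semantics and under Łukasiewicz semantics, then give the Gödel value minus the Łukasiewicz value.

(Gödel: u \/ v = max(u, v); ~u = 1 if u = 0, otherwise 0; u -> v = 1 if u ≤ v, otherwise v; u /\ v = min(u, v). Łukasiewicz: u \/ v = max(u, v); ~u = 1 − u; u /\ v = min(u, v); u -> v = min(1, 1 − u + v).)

-0.07

Gödel evaluation:
  ~A: Gödel ¬ of 0.54 = 0 (operand ≠ 0)
  (A -> ~A): 0.54 > 0, so result = 0
  ((A -> ~A) /\ B) = min(0, 0.07) = 0
  (B \/ B) = max(0.07, 0.07) = 0.07
  ~B: Gödel ¬ of 0.07 = 0 (operand ≠ 0)
  ((B \/ B) /\ ~B) = min(0.07, 0) = 0
  (((A -> ~A) /\ B) /\ ((B \/ B) /\ ~B)) = min(0, 0) = 0
  Gödel value = 0
Łukasiewicz evaluation:
  ~A: Łukasiewicz ¬ gives 1 − 0.54 = 0.46
  (A -> ~A): min(1, 1 − 0.54 + 0.46) = 0.92
  ((A -> ~A) /\ B) = min(0.92, 0.07) = 0.07
  (B \/ B) = max(0.07, 0.07) = 0.07
  ~B: Łukasiewicz ¬ gives 1 − 0.07 = 0.93
  ((B \/ B) /\ ~B) = min(0.07, 0.93) = 0.07
  (((A -> ~A) /\ B) /\ ((B \/ B) /\ ~B)) = min(0.07, 0.07) = 0.07
  Łukasiewicz value = 0.07
Difference: 0 − 0.07 = -0.07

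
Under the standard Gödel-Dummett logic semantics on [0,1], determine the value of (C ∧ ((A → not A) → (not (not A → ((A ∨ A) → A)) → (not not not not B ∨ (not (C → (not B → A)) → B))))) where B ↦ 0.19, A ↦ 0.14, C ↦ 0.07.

not A: Gödel ¬ of 0.14 = 0 (operand ≠ 0)
(A → not A): 0.14 > 0, so result = 0
not A: Gödel ¬ of 0.14 = 0 (operand ≠ 0)
(A ∨ A) = max(0.14, 0.14) = 0.14
((A ∨ A) → A): 0.14 ≤ 0.14, so result = 1
(not A → ((A ∨ A) → A)): 0 ≤ 1, so result = 1
not (not A → ((A ∨ A) → A)): Gödel ¬ of 1 = 0 (operand ≠ 0)
not B: Gödel ¬ of 0.19 = 0 (operand ≠ 0)
not not B: Gödel ¬ of 0 = 1 (operand is 0)
not not not B: Gödel ¬ of 1 = 0 (operand ≠ 0)
not not not not B: Gödel ¬ of 0 = 1 (operand is 0)
not B: Gödel ¬ of 0.19 = 0 (operand ≠ 0)
(not B → A): 0 ≤ 0.14, so result = 1
(C → (not B → A)): 0.07 ≤ 1, so result = 1
not (C → (not B → A)): Gödel ¬ of 1 = 0 (operand ≠ 0)
(not (C → (not B → A)) → B): 0 ≤ 0.19, so result = 1
(not not not not B ∨ (not (C → (not B → A)) → B)) = max(1, 1) = 1
(not (not A → ((A ∨ A) → A)) → (not not not not B ∨ (not (C → (not B → A)) → B))): 0 ≤ 1, so result = 1
((A → not A) → (not (not A → ((A ∨ A) → A)) → (not not not not B ∨ (not (C → (not B → A)) → B)))): 0 ≤ 1, so result = 1
(C ∧ ((A → not A) → (not (not A → ((A ∨ A) → A)) → (not not not not B ∨ (not (C → (not B → A)) → B))))) = min(0.07, 1) = 0.07

0.07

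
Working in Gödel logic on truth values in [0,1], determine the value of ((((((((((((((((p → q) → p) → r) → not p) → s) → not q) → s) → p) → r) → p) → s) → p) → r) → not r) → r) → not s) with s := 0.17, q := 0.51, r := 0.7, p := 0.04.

(p → q): 0.04 ≤ 0.51, so result = 1
((p → q) → p): 1 > 0.04, so result = 0.04
(((p → q) → p) → r): 0.04 ≤ 0.7, so result = 1
not p: Gödel ¬ of 0.04 = 0 (operand ≠ 0)
((((p → q) → p) → r) → not p): 1 > 0, so result = 0
(((((p → q) → p) → r) → not p) → s): 0 ≤ 0.17, so result = 1
not q: Gödel ¬ of 0.51 = 0 (operand ≠ 0)
((((((p → q) → p) → r) → not p) → s) → not q): 1 > 0, so result = 0
(((((((p → q) → p) → r) → not p) → s) → not q) → s): 0 ≤ 0.17, so result = 1
((((((((p → q) → p) → r) → not p) → s) → not q) → s) → p): 1 > 0.04, so result = 0.04
(((((((((p → q) → p) → r) → not p) → s) → not q) → s) → p) → r): 0.04 ≤ 0.7, so result = 1
((((((((((p → q) → p) → r) → not p) → s) → not q) → s) → p) → r) → p): 1 > 0.04, so result = 0.04
(((((((((((p → q) → p) → r) → not p) → s) → not q) → s) → p) → r) → p) → s): 0.04 ≤ 0.17, so result = 1
((((((((((((p → q) → p) → r) → not p) → s) → not q) → s) → p) → r) → p) → s) → p): 1 > 0.04, so result = 0.04
(((((((((((((p → q) → p) → r) → not p) → s) → not q) → s) → p) → r) → p) → s) → p) → r): 0.04 ≤ 0.7, so result = 1
not r: Gödel ¬ of 0.7 = 0 (operand ≠ 0)
((((((((((((((p → q) → p) → r) → not p) → s) → not q) → s) → p) → r) → p) → s) → p) → r) → not r): 1 > 0, so result = 0
(((((((((((((((p → q) → p) → r) → not p) → s) → not q) → s) → p) → r) → p) → s) → p) → r) → not r) → r): 0 ≤ 0.7, so result = 1
not s: Gödel ¬ of 0.17 = 0 (operand ≠ 0)
((((((((((((((((p → q) → p) → r) → not p) → s) → not q) → s) → p) → r) → p) → s) → p) → r) → not r) → r) → not s): 1 > 0, so result = 0

0.00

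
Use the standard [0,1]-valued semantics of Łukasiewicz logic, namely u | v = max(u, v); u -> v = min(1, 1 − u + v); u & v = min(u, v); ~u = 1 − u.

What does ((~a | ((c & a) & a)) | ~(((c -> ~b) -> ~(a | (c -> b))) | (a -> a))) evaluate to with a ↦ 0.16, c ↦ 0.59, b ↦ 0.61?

~a: Łukasiewicz ¬ gives 1 − 0.16 = 0.84
(c & a) = min(0.59, 0.16) = 0.16
((c & a) & a) = min(0.16, 0.16) = 0.16
(~a | ((c & a) & a)) = max(0.84, 0.16) = 0.84
~b: Łukasiewicz ¬ gives 1 − 0.61 = 0.39
(c -> ~b): min(1, 1 − 0.59 + 0.39) = 0.8
(c -> b): min(1, 1 − 0.59 + 0.61) = 1
(a | (c -> b)) = max(0.16, 1) = 1
~(a | (c -> b)): Łukasiewicz ¬ gives 1 − 1 = 0
((c -> ~b) -> ~(a | (c -> b))): min(1, 1 − 0.8 + 0) = 0.2
(a -> a): min(1, 1 − 0.16 + 0.16) = 1
(((c -> ~b) -> ~(a | (c -> b))) | (a -> a)) = max(0.2, 1) = 1
~(((c -> ~b) -> ~(a | (c -> b))) | (a -> a)): Łukasiewicz ¬ gives 1 − 1 = 0
((~a | ((c & a) & a)) | ~(((c -> ~b) -> ~(a | (c -> b))) | (a -> a))) = max(0.84, 0) = 0.84

0.84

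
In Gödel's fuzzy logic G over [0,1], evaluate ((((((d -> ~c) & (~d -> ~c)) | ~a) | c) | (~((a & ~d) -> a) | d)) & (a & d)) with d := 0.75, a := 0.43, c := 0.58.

0.43

~c: Gödel ¬ of 0.58 = 0 (operand ≠ 0)
(d -> ~c): 0.75 > 0, so result = 0
~d: Gödel ¬ of 0.75 = 0 (operand ≠ 0)
~c: Gödel ¬ of 0.58 = 0 (operand ≠ 0)
(~d -> ~c): 0 ≤ 0, so result = 1
((d -> ~c) & (~d -> ~c)) = min(0, 1) = 0
~a: Gödel ¬ of 0.43 = 0 (operand ≠ 0)
(((d -> ~c) & (~d -> ~c)) | ~a) = max(0, 0) = 0
((((d -> ~c) & (~d -> ~c)) | ~a) | c) = max(0, 0.58) = 0.58
~d: Gödel ¬ of 0.75 = 0 (operand ≠ 0)
(a & ~d) = min(0.43, 0) = 0
((a & ~d) -> a): 0 ≤ 0.43, so result = 1
~((a & ~d) -> a): Gödel ¬ of 1 = 0 (operand ≠ 0)
(~((a & ~d) -> a) | d) = max(0, 0.75) = 0.75
(((((d -> ~c) & (~d -> ~c)) | ~a) | c) | (~((a & ~d) -> a) | d)) = max(0.58, 0.75) = 0.75
(a & d) = min(0.43, 0.75) = 0.43
((((((d -> ~c) & (~d -> ~c)) | ~a) | c) | (~((a & ~d) -> a) | d)) & (a & d)) = min(0.75, 0.43) = 0.43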